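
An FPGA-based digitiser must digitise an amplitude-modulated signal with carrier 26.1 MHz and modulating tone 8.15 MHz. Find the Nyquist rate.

AM sidebands sit at fc ± fm = 17.95 MHz and 34.25 MHz.
Highest-frequency component: 34.25 MHz.
Nyquist rate = 2 × 34.25 MHz = 68.5 MHz.

68.5 MHz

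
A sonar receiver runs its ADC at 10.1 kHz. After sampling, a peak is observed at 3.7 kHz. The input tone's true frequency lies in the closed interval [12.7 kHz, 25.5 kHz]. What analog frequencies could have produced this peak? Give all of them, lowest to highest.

13.8 kHz, 16.5 kHz, 23.9 kHz

Frequencies that alias to 3.7 kHz are k·fs ± 3.7 kHz for integer k ≥ 0.
k=0: 3.7 kHz.
k=1: 6.4 kHz, 13.8 kHz.
k=2: 16.5 kHz, 23.9 kHz.
k=3: 26.6 kHz, 34 kHz.
Within [12.7 kHz, 25.5 kHz]: 13.8 kHz, 16.5 kHz, 23.9 kHz.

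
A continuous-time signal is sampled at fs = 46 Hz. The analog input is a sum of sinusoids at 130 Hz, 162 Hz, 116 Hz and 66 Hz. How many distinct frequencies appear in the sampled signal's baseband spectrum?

fs/2 = 23 Hz.
130 Hz mod fs = 38 Hz.
38 Hz > fs/2 = 23 Hz, folds to fs − 38 Hz = 8 Hz.
162 Hz mod fs = 24 Hz.
24 Hz > fs/2 = 23 Hz, folds to fs − 24 Hz = 22 Hz.
116 Hz mod fs = 24 Hz.
24 Hz > fs/2 = 23 Hz, folds to fs − 24 Hz = 22 Hz.
66 Hz mod fs = 20 Hz.
20 Hz ≤ fs/2 = 23 Hz, appears at 20 Hz.
Distinct values: {8 Hz, 20 Hz, 22 Hz} → 3.

3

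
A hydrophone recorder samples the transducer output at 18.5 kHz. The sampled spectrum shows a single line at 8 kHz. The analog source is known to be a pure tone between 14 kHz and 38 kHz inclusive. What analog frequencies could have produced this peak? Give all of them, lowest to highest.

Frequencies that alias to 8 kHz are k·fs ± 8 kHz for integer k ≥ 0.
k=0: 8 kHz.
k=1: 10.5 kHz, 26.5 kHz.
k=2: 29 kHz, 45 kHz.
k=3: 47.5 kHz, 63.5 kHz.
Within [14 kHz, 38 kHz]: 26.5 kHz, 29 kHz.

26.5 kHz, 29 kHz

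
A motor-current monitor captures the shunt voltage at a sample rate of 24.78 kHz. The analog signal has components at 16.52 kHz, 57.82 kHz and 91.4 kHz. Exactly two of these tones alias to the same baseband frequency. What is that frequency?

fs/2 = 12.39 kHz.
16.52 kHz > fs/2 = 12.39 kHz, folds to fs − 16.52 kHz = 8.26 kHz.
57.82 kHz mod fs = 8.26 kHz.
8.26 kHz ≤ fs/2 = 12.39 kHz, appears at 8.26 kHz.
91.4 kHz mod fs = 17.06 kHz.
17.06 kHz > fs/2 = 12.39 kHz, folds to fs − 17.06 kHz = 7.72 kHz.
16.52 kHz and 57.82 kHz both map to 8.26 kHz.

8.26 kHz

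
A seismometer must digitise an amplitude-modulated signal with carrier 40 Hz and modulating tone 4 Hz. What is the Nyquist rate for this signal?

88 Hz

AM sidebands sit at fc ± fm = 36 Hz and 44 Hz.
Highest-frequency component: 44 Hz.
Nyquist rate = 2 × 44 Hz = 88 Hz.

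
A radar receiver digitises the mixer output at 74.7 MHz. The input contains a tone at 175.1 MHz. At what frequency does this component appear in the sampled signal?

25.7 MHz

175.1 MHz mod fs = 25.7 MHz.
25.7 MHz ≤ fs/2 = 37.35 MHz, appears at 25.7 MHz.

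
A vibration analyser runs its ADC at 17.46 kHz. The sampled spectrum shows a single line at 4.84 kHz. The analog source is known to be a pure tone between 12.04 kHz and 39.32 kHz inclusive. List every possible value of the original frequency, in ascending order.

Frequencies that alias to 4.84 kHz are k·fs ± 4.84 kHz for integer k ≥ 0.
k=0: 4.84 kHz.
k=1: 12.62 kHz, 22.3 kHz.
k=2: 30.08 kHz, 39.76 kHz.
k=3: 47.54 kHz, 57.22 kHz.
Within [12.04 kHz, 39.32 kHz]: 12.62 kHz, 22.3 kHz, 30.08 kHz.

12.62 kHz, 22.3 kHz, 30.08 kHz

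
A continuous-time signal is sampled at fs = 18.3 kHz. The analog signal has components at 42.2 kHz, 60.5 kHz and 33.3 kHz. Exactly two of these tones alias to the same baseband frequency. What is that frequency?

fs/2 = 9.15 kHz.
42.2 kHz mod fs = 5.6 kHz.
5.6 kHz ≤ fs/2 = 9.15 kHz, appears at 5.6 kHz.
60.5 kHz mod fs = 5.6 kHz.
5.6 kHz ≤ fs/2 = 9.15 kHz, appears at 5.6 kHz.
33.3 kHz mod fs = 15 kHz.
15 kHz > fs/2 = 9.15 kHz, folds to fs − 15 kHz = 3.3 kHz.
42.2 kHz and 60.5 kHz both map to 5.6 kHz.

5.6 kHz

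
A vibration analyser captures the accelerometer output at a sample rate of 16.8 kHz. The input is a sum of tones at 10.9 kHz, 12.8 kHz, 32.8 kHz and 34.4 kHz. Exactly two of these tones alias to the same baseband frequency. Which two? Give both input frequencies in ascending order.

fs/2 = 8.4 kHz.
10.9 kHz > fs/2 = 8.4 kHz, folds to fs − 10.9 kHz = 5.9 kHz.
12.8 kHz > fs/2 = 8.4 kHz, folds to fs − 12.8 kHz = 4 kHz.
32.8 kHz mod fs = 16 kHz.
16 kHz > fs/2 = 8.4 kHz, folds to fs − 16 kHz = 0.8 kHz.
34.4 kHz mod fs = 0.8 kHz.
0.8 kHz ≤ fs/2 = 8.4 kHz, appears at 0.8 kHz.
32.8 kHz and 34.4 kHz both map to 0.8 kHz.

32.8 kHz, 34.4 kHz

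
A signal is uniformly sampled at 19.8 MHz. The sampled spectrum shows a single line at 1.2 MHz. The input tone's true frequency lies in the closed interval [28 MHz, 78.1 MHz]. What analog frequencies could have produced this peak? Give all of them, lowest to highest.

Frequencies that alias to 1.2 MHz are k·fs ± 1.2 MHz for integer k ≥ 0.
k=0: 1.2 MHz.
k=1: 18.6 MHz, 21 MHz.
k=2: 38.4 MHz, 40.8 MHz.
k=3: 58.2 MHz, 60.6 MHz.
k=4: 78 MHz, 80.4 MHz.
k=5: 97.8 MHz, 100.2 MHz.
Within [28 MHz, 78.1 MHz]: 38.4 MHz, 40.8 MHz, 58.2 MHz, 60.6 MHz, 78 MHz.

38.4 MHz, 40.8 MHz, 58.2 MHz, 60.6 MHz, 78 MHz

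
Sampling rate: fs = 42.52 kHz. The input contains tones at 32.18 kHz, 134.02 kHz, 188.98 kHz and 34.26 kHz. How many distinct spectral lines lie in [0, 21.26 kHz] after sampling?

fs/2 = 21.26 kHz.
32.18 kHz > fs/2 = 21.26 kHz, folds to fs − 32.18 kHz = 10.34 kHz.
134.02 kHz mod fs = 6.46 kHz.
6.46 kHz ≤ fs/2 = 21.26 kHz, appears at 6.46 kHz.
188.98 kHz mod fs = 18.9 kHz.
18.9 kHz ≤ fs/2 = 21.26 kHz, appears at 18.9 kHz.
34.26 kHz > fs/2 = 21.26 kHz, folds to fs − 34.26 kHz = 8.26 kHz.
Distinct values: {6.46 kHz, 8.26 kHz, 10.34 kHz, 18.9 kHz} → 4.

4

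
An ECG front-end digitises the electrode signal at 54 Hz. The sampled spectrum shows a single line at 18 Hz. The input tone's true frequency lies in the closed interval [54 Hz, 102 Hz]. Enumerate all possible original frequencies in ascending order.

72 Hz, 90 Hz

Frequencies that alias to 18 Hz are k·fs ± 18 Hz for integer k ≥ 0.
k=0: 18 Hz.
k=1: 36 Hz, 72 Hz.
k=2: 90 Hz, 126 Hz.
k=3: 144 Hz, 180 Hz.
Within [54 Hz, 102 Hz]: 72 Hz, 90 Hz.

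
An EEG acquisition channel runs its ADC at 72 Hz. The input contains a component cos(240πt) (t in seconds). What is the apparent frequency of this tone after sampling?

ω = 240π rad/s → f = ω/(2π) = 120 Hz.
120 Hz mod fs = 48 Hz.
48 Hz > fs/2 = 36 Hz, folds to fs − 48 Hz = 24 Hz.

24 Hz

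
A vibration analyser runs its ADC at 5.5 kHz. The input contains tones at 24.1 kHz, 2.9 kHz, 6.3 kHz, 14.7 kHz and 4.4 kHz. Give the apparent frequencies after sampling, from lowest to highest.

0.8 kHz, 1.1 kHz, 1.8 kHz, 2.1 kHz, 2.6 kHz

fs/2 = 2.75 kHz.
24.1 kHz mod fs = 2.1 kHz.
2.1 kHz ≤ fs/2 = 2.75 kHz, appears at 2.1 kHz.
2.9 kHz > fs/2 = 2.75 kHz, folds to fs − 2.9 kHz = 2.6 kHz.
6.3 kHz mod fs = 0.8 kHz.
0.8 kHz ≤ fs/2 = 2.75 kHz, appears at 0.8 kHz.
14.7 kHz mod fs = 3.7 kHz.
3.7 kHz > fs/2 = 2.75 kHz, folds to fs − 3.7 kHz = 1.8 kHz.
4.4 kHz > fs/2 = 2.75 kHz, folds to fs − 4.4 kHz = 1.1 kHz.
Distinct values: {0.8 kHz, 1.1 kHz, 1.8 kHz, 2.1 kHz, 2.6 kHz}.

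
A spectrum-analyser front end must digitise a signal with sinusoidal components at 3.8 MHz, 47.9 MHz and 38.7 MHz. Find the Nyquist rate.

Highest-frequency component: 47.9 MHz.
Nyquist rate = 2 × 47.9 MHz = 95.8 MHz.

95.8 MHz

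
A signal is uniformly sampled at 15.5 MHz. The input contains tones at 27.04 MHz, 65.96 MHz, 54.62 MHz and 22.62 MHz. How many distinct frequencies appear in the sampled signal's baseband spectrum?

3

fs/2 = 7.75 MHz.
27.04 MHz mod fs = 11.54 MHz.
11.54 MHz > fs/2 = 7.75 MHz, folds to fs − 11.54 MHz = 3.96 MHz.
65.96 MHz mod fs = 3.96 MHz.
3.96 MHz ≤ fs/2 = 7.75 MHz, appears at 3.96 MHz.
54.62 MHz mod fs = 8.12 MHz.
8.12 MHz > fs/2 = 7.75 MHz, folds to fs − 8.12 MHz = 7.38 MHz.
22.62 MHz mod fs = 7.12 MHz.
7.12 MHz ≤ fs/2 = 7.75 MHz, appears at 7.12 MHz.
Distinct values: {3.96 MHz, 7.12 MHz, 7.38 MHz} → 3.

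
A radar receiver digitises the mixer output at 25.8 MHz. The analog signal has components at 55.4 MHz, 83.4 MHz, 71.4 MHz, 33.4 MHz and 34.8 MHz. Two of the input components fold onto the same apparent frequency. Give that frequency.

6 MHz

fs/2 = 12.9 MHz.
55.4 MHz mod fs = 3.8 MHz.
3.8 MHz ≤ fs/2 = 12.9 MHz, appears at 3.8 MHz.
83.4 MHz mod fs = 6 MHz.
6 MHz ≤ fs/2 = 12.9 MHz, appears at 6 MHz.
71.4 MHz mod fs = 19.8 MHz.
19.8 MHz > fs/2 = 12.9 MHz, folds to fs − 19.8 MHz = 6 MHz.
33.4 MHz mod fs = 7.6 MHz.
7.6 MHz ≤ fs/2 = 12.9 MHz, appears at 7.6 MHz.
34.8 MHz mod fs = 9 MHz.
9 MHz ≤ fs/2 = 12.9 MHz, appears at 9 MHz.
71.4 MHz and 83.4 MHz both map to 6 MHz.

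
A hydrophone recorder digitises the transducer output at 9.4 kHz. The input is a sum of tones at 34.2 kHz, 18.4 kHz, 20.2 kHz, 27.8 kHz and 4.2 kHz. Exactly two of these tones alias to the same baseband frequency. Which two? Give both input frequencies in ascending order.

fs/2 = 4.7 kHz.
34.2 kHz mod fs = 6 kHz.
6 kHz > fs/2 = 4.7 kHz, folds to fs − 6 kHz = 3.4 kHz.
18.4 kHz mod fs = 9 kHz.
9 kHz > fs/2 = 4.7 kHz, folds to fs − 9 kHz = 0.4 kHz.
20.2 kHz mod fs = 1.4 kHz.
1.4 kHz ≤ fs/2 = 4.7 kHz, appears at 1.4 kHz.
27.8 kHz mod fs = 9 kHz.
9 kHz > fs/2 = 4.7 kHz, folds to fs − 9 kHz = 0.4 kHz.
4.2 kHz ≤ fs/2 = 4.7 kHz, passes unchanged.
18.4 kHz and 27.8 kHz both map to 0.4 kHz.

18.4 kHz, 27.8 kHz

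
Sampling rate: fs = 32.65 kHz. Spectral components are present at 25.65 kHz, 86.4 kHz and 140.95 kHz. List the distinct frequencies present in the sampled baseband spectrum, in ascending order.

7 kHz, 10.35 kHz, 11.55 kHz

fs/2 = 16.325 kHz.
25.65 kHz > fs/2 = 16.325 kHz, folds to fs − 25.65 kHz = 7 kHz.
86.4 kHz mod fs = 21.1 kHz.
21.1 kHz > fs/2 = 16.325 kHz, folds to fs − 21.1 kHz = 11.55 kHz.
140.95 kHz mod fs = 10.35 kHz.
10.35 kHz ≤ fs/2 = 16.325 kHz, appears at 10.35 kHz.
Distinct values: {7 kHz, 10.35 kHz, 11.55 kHz}.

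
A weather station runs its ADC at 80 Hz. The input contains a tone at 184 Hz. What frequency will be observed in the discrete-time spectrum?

184 Hz mod fs = 24 Hz.
24 Hz ≤ fs/2 = 40 Hz, appears at 24 Hz.

24 Hz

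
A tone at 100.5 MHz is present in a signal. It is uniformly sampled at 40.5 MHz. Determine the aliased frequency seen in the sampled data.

100.5 MHz mod fs = 19.5 MHz.
19.5 MHz ≤ fs/2 = 20.25 MHz, appears at 19.5 MHz.

19.5 MHz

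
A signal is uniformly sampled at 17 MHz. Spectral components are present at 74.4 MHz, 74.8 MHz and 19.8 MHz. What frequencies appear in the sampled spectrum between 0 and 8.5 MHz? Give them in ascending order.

fs/2 = 8.5 MHz.
74.4 MHz mod fs = 6.4 MHz.
6.4 MHz ≤ fs/2 = 8.5 MHz, appears at 6.4 MHz.
74.8 MHz mod fs = 6.8 MHz.
6.8 MHz ≤ fs/2 = 8.5 MHz, appears at 6.8 MHz.
19.8 MHz mod fs = 2.8 MHz.
2.8 MHz ≤ fs/2 = 8.5 MHz, appears at 2.8 MHz.
Distinct values: {2.8 MHz, 6.4 MHz, 6.8 MHz}.

2.8 MHz, 6.4 MHz, 6.8 MHz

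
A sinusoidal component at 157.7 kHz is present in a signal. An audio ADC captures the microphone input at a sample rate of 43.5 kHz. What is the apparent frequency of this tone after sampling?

16.3 kHz

157.7 kHz mod fs = 27.2 kHz.
27.2 kHz > fs/2 = 21.75 kHz, folds to fs − 27.2 kHz = 16.3 kHz.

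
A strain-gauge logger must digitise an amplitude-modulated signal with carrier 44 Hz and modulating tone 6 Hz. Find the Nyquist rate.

100 Hz

AM sidebands sit at fc ± fm = 38 Hz and 50 Hz.
Highest-frequency component: 50 Hz.
Nyquist rate = 2 × 50 Hz = 100 Hz.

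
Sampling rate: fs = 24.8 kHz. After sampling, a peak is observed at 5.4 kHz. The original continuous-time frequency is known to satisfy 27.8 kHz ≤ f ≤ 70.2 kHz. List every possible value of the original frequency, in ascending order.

30.2 kHz, 44.2 kHz, 55 kHz, 69 kHz

Frequencies that alias to 5.4 kHz are k·fs ± 5.4 kHz for integer k ≥ 0.
k=0: 5.4 kHz.
k=1: 19.4 kHz, 30.2 kHz.
k=2: 44.2 kHz, 55 kHz.
k=3: 69 kHz, 79.8 kHz.
k=4: 93.8 kHz, 104.6 kHz.
Within [27.8 kHz, 70.2 kHz]: 30.2 kHz, 44.2 kHz, 55 kHz, 69 kHz.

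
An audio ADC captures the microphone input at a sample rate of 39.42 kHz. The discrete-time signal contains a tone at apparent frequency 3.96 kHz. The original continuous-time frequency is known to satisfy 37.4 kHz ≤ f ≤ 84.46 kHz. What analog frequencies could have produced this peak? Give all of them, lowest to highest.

Frequencies that alias to 3.96 kHz are k·fs ± 3.96 kHz for integer k ≥ 0.
k=0: 3.96 kHz.
k=1: 35.46 kHz, 43.38 kHz.
k=2: 74.88 kHz, 82.8 kHz.
k=3: 114.3 kHz, 122.22 kHz.
Within [37.4 kHz, 84.46 kHz]: 43.38 kHz, 74.88 kHz, 82.8 kHz.

43.38 kHz, 74.88 kHz, 82.8 kHz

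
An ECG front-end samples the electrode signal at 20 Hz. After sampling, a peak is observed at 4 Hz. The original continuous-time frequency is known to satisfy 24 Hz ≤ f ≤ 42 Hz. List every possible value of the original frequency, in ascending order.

Frequencies that alias to 4 Hz are k·fs ± 4 Hz for integer k ≥ 0.
k=0: 4 Hz.
k=1: 16 Hz, 24 Hz.
k=2: 36 Hz, 44 Hz.
k=3: 56 Hz, 64 Hz.
Within [24 Hz, 42 Hz]: 24 Hz, 36 Hz.

24 Hz, 36 Hz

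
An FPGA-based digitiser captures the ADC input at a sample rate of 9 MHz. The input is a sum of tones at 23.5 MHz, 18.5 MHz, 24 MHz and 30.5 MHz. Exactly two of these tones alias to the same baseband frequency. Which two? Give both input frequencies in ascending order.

23.5 MHz, 30.5 MHz

fs/2 = 4.5 MHz.
23.5 MHz mod fs = 5.5 MHz.
5.5 MHz > fs/2 = 4.5 MHz, folds to fs − 5.5 MHz = 3.5 MHz.
18.5 MHz mod fs = 0.5 MHz.
0.5 MHz ≤ fs/2 = 4.5 MHz, appears at 0.5 MHz.
24 MHz mod fs = 6 MHz.
6 MHz > fs/2 = 4.5 MHz, folds to fs − 6 MHz = 3 MHz.
30.5 MHz mod fs = 3.5 MHz.
3.5 MHz ≤ fs/2 = 4.5 MHz, appears at 3.5 MHz.
23.5 MHz and 30.5 MHz both map to 3.5 MHz.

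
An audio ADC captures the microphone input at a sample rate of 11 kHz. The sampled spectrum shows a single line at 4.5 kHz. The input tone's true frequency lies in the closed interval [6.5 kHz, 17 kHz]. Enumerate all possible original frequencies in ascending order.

Frequencies that alias to 4.5 kHz are k·fs ± 4.5 kHz for integer k ≥ 0.
k=0: 4.5 kHz.
k=1: 6.5 kHz, 15.5 kHz.
k=2: 17.5 kHz, 26.5 kHz.
Within [6.5 kHz, 17 kHz]: 6.5 kHz, 15.5 kHz.

6.5 kHz, 15.5 kHz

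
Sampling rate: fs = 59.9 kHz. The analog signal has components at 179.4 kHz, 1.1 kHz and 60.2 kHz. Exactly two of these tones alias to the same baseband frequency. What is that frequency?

0.3 kHz

fs/2 = 29.95 kHz.
179.4 kHz mod fs = 59.6 kHz.
59.6 kHz > fs/2 = 29.95 kHz, folds to fs − 59.6 kHz = 0.3 kHz.
1.1 kHz ≤ fs/2 = 29.95 kHz, passes unchanged.
60.2 kHz mod fs = 0.3 kHz.
0.3 kHz ≤ fs/2 = 29.95 kHz, appears at 0.3 kHz.
60.2 kHz and 179.4 kHz both map to 0.3 kHz.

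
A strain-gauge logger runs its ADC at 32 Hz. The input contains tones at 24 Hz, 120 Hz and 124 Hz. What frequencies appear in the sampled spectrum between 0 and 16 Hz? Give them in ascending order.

fs/2 = 16 Hz.
24 Hz > fs/2 = 16 Hz, folds to fs − 24 Hz = 8 Hz.
120 Hz mod fs = 24 Hz.
24 Hz > fs/2 = 16 Hz, folds to fs − 24 Hz = 8 Hz.
124 Hz mod fs = 28 Hz.
28 Hz > fs/2 = 16 Hz, folds to fs − 28 Hz = 4 Hz.
Distinct values: {4 Hz, 8 Hz}.

4 Hz, 8 Hz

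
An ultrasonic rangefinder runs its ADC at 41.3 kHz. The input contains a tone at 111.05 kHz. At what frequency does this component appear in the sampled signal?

12.85 kHz

111.05 kHz mod fs = 28.45 kHz.
28.45 kHz > fs/2 = 20.65 kHz, folds to fs − 28.45 kHz = 12.85 kHz.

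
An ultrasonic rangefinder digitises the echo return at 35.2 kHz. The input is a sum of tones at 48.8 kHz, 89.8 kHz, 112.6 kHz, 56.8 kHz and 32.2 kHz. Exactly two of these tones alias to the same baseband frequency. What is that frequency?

13.6 kHz

fs/2 = 17.6 kHz.
48.8 kHz mod fs = 13.6 kHz.
13.6 kHz ≤ fs/2 = 17.6 kHz, appears at 13.6 kHz.
89.8 kHz mod fs = 19.4 kHz.
19.4 kHz > fs/2 = 17.6 kHz, folds to fs − 19.4 kHz = 15.8 kHz.
112.6 kHz mod fs = 7 kHz.
7 kHz ≤ fs/2 = 17.6 kHz, appears at 7 kHz.
56.8 kHz mod fs = 21.6 kHz.
21.6 kHz > fs/2 = 17.6 kHz, folds to fs − 21.6 kHz = 13.6 kHz.
32.2 kHz > fs/2 = 17.6 kHz, folds to fs − 32.2 kHz = 3 kHz.
48.8 kHz and 56.8 kHz both map to 13.6 kHz.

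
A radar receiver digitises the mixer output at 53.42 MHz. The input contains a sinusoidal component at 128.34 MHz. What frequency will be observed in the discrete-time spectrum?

21.5 MHz

128.34 MHz mod fs = 21.5 MHz.
21.5 MHz ≤ fs/2 = 26.71 MHz, appears at 21.5 MHz.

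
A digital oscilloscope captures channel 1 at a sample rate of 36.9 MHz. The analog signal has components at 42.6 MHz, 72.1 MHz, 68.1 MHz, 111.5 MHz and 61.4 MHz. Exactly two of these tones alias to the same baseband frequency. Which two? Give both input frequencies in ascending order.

fs/2 = 18.45 MHz.
42.6 MHz mod fs = 5.7 MHz.
5.7 MHz ≤ fs/2 = 18.45 MHz, appears at 5.7 MHz.
72.1 MHz mod fs = 35.2 MHz.
35.2 MHz > fs/2 = 18.45 MHz, folds to fs − 35.2 MHz = 1.7 MHz.
68.1 MHz mod fs = 31.2 MHz.
31.2 MHz > fs/2 = 18.45 MHz, folds to fs − 31.2 MHz = 5.7 MHz.
111.5 MHz mod fs = 0.8 MHz.
0.8 MHz ≤ fs/2 = 18.45 MHz, appears at 0.8 MHz.
61.4 MHz mod fs = 24.5 MHz.
24.5 MHz > fs/2 = 18.45 MHz, folds to fs − 24.5 MHz = 12.4 MHz.
42.6 MHz and 68.1 MHz both map to 5.7 MHz.

42.6 MHz, 68.1 MHz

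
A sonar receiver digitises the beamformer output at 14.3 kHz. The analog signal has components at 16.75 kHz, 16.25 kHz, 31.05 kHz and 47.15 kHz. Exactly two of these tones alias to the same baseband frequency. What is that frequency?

2.45 kHz

fs/2 = 7.15 kHz.
16.75 kHz mod fs = 2.45 kHz.
2.45 kHz ≤ fs/2 = 7.15 kHz, appears at 2.45 kHz.
16.25 kHz mod fs = 1.95 kHz.
1.95 kHz ≤ fs/2 = 7.15 kHz, appears at 1.95 kHz.
31.05 kHz mod fs = 2.45 kHz.
2.45 kHz ≤ fs/2 = 7.15 kHz, appears at 2.45 kHz.
47.15 kHz mod fs = 4.25 kHz.
4.25 kHz ≤ fs/2 = 7.15 kHz, appears at 4.25 kHz.
16.75 kHz and 31.05 kHz both map to 2.45 kHz.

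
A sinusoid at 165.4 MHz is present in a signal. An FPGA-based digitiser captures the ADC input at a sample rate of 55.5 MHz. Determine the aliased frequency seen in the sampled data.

165.4 MHz mod fs = 54.4 MHz.
54.4 MHz > fs/2 = 27.75 MHz, folds to fs − 54.4 MHz = 1.1 MHz.

1.1 MHz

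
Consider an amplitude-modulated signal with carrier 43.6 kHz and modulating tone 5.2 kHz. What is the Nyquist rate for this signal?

AM sidebands sit at fc ± fm = 38.4 kHz and 48.8 kHz.
Highest-frequency component: 48.8 kHz.
Nyquist rate = 2 × 48.8 kHz = 97.6 kHz.

97.6 kHz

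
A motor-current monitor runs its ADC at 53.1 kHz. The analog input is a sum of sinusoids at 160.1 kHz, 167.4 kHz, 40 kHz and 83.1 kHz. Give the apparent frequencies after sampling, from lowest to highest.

fs/2 = 26.55 kHz.
160.1 kHz mod fs = 0.8 kHz.
0.8 kHz ≤ fs/2 = 26.55 kHz, appears at 0.8 kHz.
167.4 kHz mod fs = 8.1 kHz.
8.1 kHz ≤ fs/2 = 26.55 kHz, appears at 8.1 kHz.
40 kHz > fs/2 = 26.55 kHz, folds to fs − 40 kHz = 13.1 kHz.
83.1 kHz mod fs = 30 kHz.
30 kHz > fs/2 = 26.55 kHz, folds to fs − 30 kHz = 23.1 kHz.
Distinct values: {0.8 kHz, 8.1 kHz, 13.1 kHz, 23.1 kHz}.

0.8 kHz, 8.1 kHz, 13.1 kHz, 23.1 kHz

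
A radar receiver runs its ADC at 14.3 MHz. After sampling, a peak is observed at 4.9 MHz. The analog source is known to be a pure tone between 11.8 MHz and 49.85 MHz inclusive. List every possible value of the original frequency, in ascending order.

Frequencies that alias to 4.9 MHz are k·fs ± 4.9 MHz for integer k ≥ 0.
k=0: 4.9 MHz.
k=1: 9.4 MHz, 19.2 MHz.
k=2: 23.7 MHz, 33.5 MHz.
k=3: 38 MHz, 47.8 MHz.
k=4: 52.3 MHz, 62.1 MHz.
Within [11.8 MHz, 49.85 MHz]: 19.2 MHz, 23.7 MHz, 33.5 MHz, 38 MHz, 47.8 MHz.

19.2 MHz, 23.7 MHz, 33.5 MHz, 38 MHz, 47.8 MHz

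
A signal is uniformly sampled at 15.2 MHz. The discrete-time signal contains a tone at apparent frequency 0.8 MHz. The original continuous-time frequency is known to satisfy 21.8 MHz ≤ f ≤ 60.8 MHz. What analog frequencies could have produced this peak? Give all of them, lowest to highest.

29.6 MHz, 31.2 MHz, 44.8 MHz, 46.4 MHz, 60 MHz

Frequencies that alias to 0.8 MHz are k·fs ± 0.8 MHz for integer k ≥ 0.
k=0: 0.8 MHz.
k=1: 14.4 MHz, 16 MHz.
k=2: 29.6 MHz, 31.2 MHz.
k=3: 44.8 MHz, 46.4 MHz.
k=4: 60 MHz, 61.6 MHz.
k=5: 75.2 MHz, 76.8 MHz.
Within [21.8 MHz, 60.8 MHz]: 29.6 MHz, 31.2 MHz, 44.8 MHz, 46.4 MHz, 60 MHz.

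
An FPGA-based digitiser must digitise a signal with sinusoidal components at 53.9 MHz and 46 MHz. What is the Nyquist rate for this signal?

107.8 MHz

Highest-frequency component: 53.9 MHz.
Nyquist rate = 2 × 53.9 MHz = 107.8 MHz.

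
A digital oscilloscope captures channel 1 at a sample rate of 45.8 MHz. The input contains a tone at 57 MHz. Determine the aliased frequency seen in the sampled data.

57 MHz mod fs = 11.2 MHz.
11.2 MHz ≤ fs/2 = 22.9 MHz, appears at 11.2 MHz.

11.2 MHz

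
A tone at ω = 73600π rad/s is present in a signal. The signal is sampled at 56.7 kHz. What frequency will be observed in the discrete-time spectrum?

ω = 73600π rad/s → f = ω/(2π) = 36800 Hz = 36.8 kHz.
36.8 kHz > fs/2 = 28.35 kHz, folds to fs − 36.8 kHz = 19.9 kHz.

19.9 kHz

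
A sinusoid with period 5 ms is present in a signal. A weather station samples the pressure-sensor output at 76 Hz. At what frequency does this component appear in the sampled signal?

28 Hz

T = 5 ms → f = 1/T = 200 Hz.
200 Hz mod fs = 48 Hz.
48 Hz > fs/2 = 38 Hz, folds to fs − 48 Hz = 28 Hz.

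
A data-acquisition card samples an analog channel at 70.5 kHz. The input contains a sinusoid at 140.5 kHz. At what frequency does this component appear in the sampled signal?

140.5 kHz mod fs = 70 kHz.
70 kHz > fs/2 = 35.25 kHz, folds to fs − 70 kHz = 0.5 kHz.

0.5 kHz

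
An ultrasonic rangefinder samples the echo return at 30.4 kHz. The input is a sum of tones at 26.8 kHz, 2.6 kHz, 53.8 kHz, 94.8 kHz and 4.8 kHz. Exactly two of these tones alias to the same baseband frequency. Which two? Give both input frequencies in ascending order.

fs/2 = 15.2 kHz.
26.8 kHz > fs/2 = 15.2 kHz, folds to fs − 26.8 kHz = 3.6 kHz.
2.6 kHz ≤ fs/2 = 15.2 kHz, passes unchanged.
53.8 kHz mod fs = 23.4 kHz.
23.4 kHz > fs/2 = 15.2 kHz, folds to fs − 23.4 kHz = 7 kHz.
94.8 kHz mod fs = 3.6 kHz.
3.6 kHz ≤ fs/2 = 15.2 kHz, appears at 3.6 kHz.
4.8 kHz ≤ fs/2 = 15.2 kHz, passes unchanged.
26.8 kHz and 94.8 kHz both map to 3.6 kHz.

26.8 kHz, 94.8 kHz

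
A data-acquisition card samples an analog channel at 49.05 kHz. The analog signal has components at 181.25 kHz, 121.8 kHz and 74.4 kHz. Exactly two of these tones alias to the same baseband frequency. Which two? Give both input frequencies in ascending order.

fs/2 = 24.525 kHz.
181.25 kHz mod fs = 34.1 kHz.
34.1 kHz > fs/2 = 24.525 kHz, folds to fs − 34.1 kHz = 14.95 kHz.
121.8 kHz mod fs = 23.7 kHz.
23.7 kHz ≤ fs/2 = 24.525 kHz, appears at 23.7 kHz.
74.4 kHz mod fs = 25.35 kHz.
25.35 kHz > fs/2 = 24.525 kHz, folds to fs − 25.35 kHz = 23.7 kHz.
74.4 kHz and 121.8 kHz both map to 23.7 kHz.

74.4 kHz, 121.8 kHz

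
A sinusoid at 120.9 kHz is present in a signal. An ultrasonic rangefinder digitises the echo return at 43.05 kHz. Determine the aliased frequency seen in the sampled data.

8.25 kHz

120.9 kHz mod fs = 34.8 kHz.
34.8 kHz > fs/2 = 21.525 kHz, folds to fs − 34.8 kHz = 8.25 kHz.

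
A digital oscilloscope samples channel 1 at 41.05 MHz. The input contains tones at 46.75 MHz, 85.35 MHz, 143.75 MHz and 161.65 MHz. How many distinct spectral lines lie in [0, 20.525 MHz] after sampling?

4

fs/2 = 20.525 MHz.
46.75 MHz mod fs = 5.7 MHz.
5.7 MHz ≤ fs/2 = 20.525 MHz, appears at 5.7 MHz.
85.35 MHz mod fs = 3.25 MHz.
3.25 MHz ≤ fs/2 = 20.525 MHz, appears at 3.25 MHz.
143.75 MHz mod fs = 20.6 MHz.
20.6 MHz > fs/2 = 20.525 MHz, folds to fs − 20.6 MHz = 20.45 MHz.
161.65 MHz mod fs = 38.5 MHz.
38.5 MHz > fs/2 = 20.525 MHz, folds to fs − 38.5 MHz = 2.55 MHz.
Distinct values: {2.55 MHz, 3.25 MHz, 5.7 MHz, 20.45 MHz} → 4.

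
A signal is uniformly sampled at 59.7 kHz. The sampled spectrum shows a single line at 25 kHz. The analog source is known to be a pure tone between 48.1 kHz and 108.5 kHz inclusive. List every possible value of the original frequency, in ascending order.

84.7 kHz, 94.4 kHz

Frequencies that alias to 25 kHz are k·fs ± 25 kHz for integer k ≥ 0.
k=0: 25 kHz.
k=1: 34.7 kHz, 84.7 kHz.
k=2: 94.4 kHz, 144.4 kHz.
k=3: 154.1 kHz, 204.1 kHz.
Within [48.1 kHz, 108.5 kHz]: 84.7 kHz, 94.4 kHz.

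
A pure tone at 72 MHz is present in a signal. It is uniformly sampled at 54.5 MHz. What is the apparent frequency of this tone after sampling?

17.5 MHz

72 MHz mod fs = 17.5 MHz.
17.5 MHz ≤ fs/2 = 27.25 MHz, appears at 17.5 MHz.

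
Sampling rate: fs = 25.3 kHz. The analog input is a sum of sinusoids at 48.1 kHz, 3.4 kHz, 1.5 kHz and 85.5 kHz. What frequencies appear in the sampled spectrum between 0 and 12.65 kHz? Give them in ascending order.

fs/2 = 12.65 kHz.
48.1 kHz mod fs = 22.8 kHz.
22.8 kHz > fs/2 = 12.65 kHz, folds to fs − 22.8 kHz = 2.5 kHz.
3.4 kHz ≤ fs/2 = 12.65 kHz, passes unchanged.
1.5 kHz ≤ fs/2 = 12.65 kHz, passes unchanged.
85.5 kHz mod fs = 9.6 kHz.
9.6 kHz ≤ fs/2 = 12.65 kHz, appears at 9.6 kHz.
Distinct values: {1.5 kHz, 2.5 kHz, 3.4 kHz, 9.6 kHz}.

1.5 kHz, 2.5 kHz, 3.4 kHz, 9.6 kHz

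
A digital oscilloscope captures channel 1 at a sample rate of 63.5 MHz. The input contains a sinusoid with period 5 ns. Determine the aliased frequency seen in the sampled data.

9.5 MHz

T = 5 ns → f = 1/T = 200 MHz.
200 MHz mod fs = 9.5 MHz.
9.5 MHz ≤ fs/2 = 31.75 MHz, appears at 9.5 MHz.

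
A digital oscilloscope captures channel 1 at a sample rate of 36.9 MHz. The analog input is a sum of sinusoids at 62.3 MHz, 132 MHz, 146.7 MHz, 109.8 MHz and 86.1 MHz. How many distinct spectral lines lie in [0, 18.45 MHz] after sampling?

fs/2 = 18.45 MHz.
62.3 MHz mod fs = 25.4 MHz.
25.4 MHz > fs/2 = 18.45 MHz, folds to fs − 25.4 MHz = 11.5 MHz.
132 MHz mod fs = 21.3 MHz.
21.3 MHz > fs/2 = 18.45 MHz, folds to fs − 21.3 MHz = 15.6 MHz.
146.7 MHz mod fs = 36 MHz.
36 MHz > fs/2 = 18.45 MHz, folds to fs − 36 MHz = 0.9 MHz.
109.8 MHz mod fs = 36 MHz.
36 MHz > fs/2 = 18.45 MHz, folds to fs − 36 MHz = 0.9 MHz.
86.1 MHz mod fs = 12.3 MHz.
12.3 MHz ≤ fs/2 = 18.45 MHz, appears at 12.3 MHz.
Distinct values: {0.9 MHz, 11.5 MHz, 12.3 MHz, 15.6 MHz} → 4.

4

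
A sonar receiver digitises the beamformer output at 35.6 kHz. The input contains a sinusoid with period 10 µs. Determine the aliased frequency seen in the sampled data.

T = 10 µs → f = 1/T = 100 kHz.
100 kHz mod fs = 28.8 kHz.
28.8 kHz > fs/2 = 17.8 kHz, folds to fs − 28.8 kHz = 6.8 kHz.

6.8 kHz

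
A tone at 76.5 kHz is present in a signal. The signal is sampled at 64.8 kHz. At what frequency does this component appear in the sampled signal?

11.7 kHz

76.5 kHz mod fs = 11.7 kHz.
11.7 kHz ≤ fs/2 = 32.4 kHz, appears at 11.7 kHz.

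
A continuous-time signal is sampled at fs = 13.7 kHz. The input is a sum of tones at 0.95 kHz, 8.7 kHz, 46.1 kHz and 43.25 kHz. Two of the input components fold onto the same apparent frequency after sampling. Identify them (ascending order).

fs/2 = 6.85 kHz.
0.95 kHz ≤ fs/2 = 6.85 kHz, passes unchanged.
8.7 kHz > fs/2 = 6.85 kHz, folds to fs − 8.7 kHz = 5 kHz.
46.1 kHz mod fs = 5 kHz.
5 kHz ≤ fs/2 = 6.85 kHz, appears at 5 kHz.
43.25 kHz mod fs = 2.15 kHz.
2.15 kHz ≤ fs/2 = 6.85 kHz, appears at 2.15 kHz.
8.7 kHz and 46.1 kHz both map to 5 kHz.

8.7 kHz, 46.1 kHz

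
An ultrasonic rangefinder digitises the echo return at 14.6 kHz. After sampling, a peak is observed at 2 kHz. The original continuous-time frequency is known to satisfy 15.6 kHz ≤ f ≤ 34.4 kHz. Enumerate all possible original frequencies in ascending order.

16.6 kHz, 27.2 kHz, 31.2 kHz

Frequencies that alias to 2 kHz are k·fs ± 2 kHz for integer k ≥ 0.
k=0: 2 kHz.
k=1: 12.6 kHz, 16.6 kHz.
k=2: 27.2 kHz, 31.2 kHz.
k=3: 41.8 kHz, 45.8 kHz.
Within [15.6 kHz, 34.4 kHz]: 16.6 kHz, 27.2 kHz, 31.2 kHz.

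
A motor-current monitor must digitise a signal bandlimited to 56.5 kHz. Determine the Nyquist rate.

113 kHz

Nyquist rate = 2 × 56.5 kHz = 113 kHz.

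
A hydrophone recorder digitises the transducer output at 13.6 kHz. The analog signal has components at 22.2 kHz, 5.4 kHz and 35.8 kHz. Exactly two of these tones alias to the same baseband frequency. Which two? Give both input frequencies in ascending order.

fs/2 = 6.8 kHz.
22.2 kHz mod fs = 8.6 kHz.
8.6 kHz > fs/2 = 6.8 kHz, folds to fs − 8.6 kHz = 5 kHz.
5.4 kHz ≤ fs/2 = 6.8 kHz, passes unchanged.
35.8 kHz mod fs = 8.6 kHz.
8.6 kHz > fs/2 = 6.8 kHz, folds to fs − 8.6 kHz = 5 kHz.
22.2 kHz and 35.8 kHz both map to 5 kHz.

22.2 kHz, 35.8 kHz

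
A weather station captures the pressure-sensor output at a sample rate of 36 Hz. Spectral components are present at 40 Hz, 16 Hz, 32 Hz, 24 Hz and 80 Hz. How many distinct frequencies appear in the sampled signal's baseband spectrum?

4

fs/2 = 18 Hz.
40 Hz mod fs = 4 Hz.
4 Hz ≤ fs/2 = 18 Hz, appears at 4 Hz.
16 Hz ≤ fs/2 = 18 Hz, passes unchanged.
32 Hz > fs/2 = 18 Hz, folds to fs − 32 Hz = 4 Hz.
24 Hz > fs/2 = 18 Hz, folds to fs − 24 Hz = 12 Hz.
80 Hz mod fs = 8 Hz.
8 Hz ≤ fs/2 = 18 Hz, appears at 8 Hz.
Distinct values: {4 Hz, 8 Hz, 12 Hz, 16 Hz} → 4.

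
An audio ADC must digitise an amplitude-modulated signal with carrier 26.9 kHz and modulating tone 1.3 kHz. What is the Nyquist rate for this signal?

AM sidebands sit at fc ± fm = 25.6 kHz and 28.2 kHz.
Highest-frequency component: 28.2 kHz.
Nyquist rate = 2 × 28.2 kHz = 56.4 kHz.

56.4 kHz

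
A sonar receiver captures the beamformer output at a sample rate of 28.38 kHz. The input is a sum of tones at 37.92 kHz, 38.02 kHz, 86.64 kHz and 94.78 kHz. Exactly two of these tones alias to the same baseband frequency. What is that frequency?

fs/2 = 14.19 kHz.
37.92 kHz mod fs = 9.54 kHz.
9.54 kHz ≤ fs/2 = 14.19 kHz, appears at 9.54 kHz.
38.02 kHz mod fs = 9.64 kHz.
9.64 kHz ≤ fs/2 = 14.19 kHz, appears at 9.64 kHz.
86.64 kHz mod fs = 1.5 kHz.
1.5 kHz ≤ fs/2 = 14.19 kHz, appears at 1.5 kHz.
94.78 kHz mod fs = 9.64 kHz.
9.64 kHz ≤ fs/2 = 14.19 kHz, appears at 9.64 kHz.
38.02 kHz and 94.78 kHz both map to 9.64 kHz.

9.64 kHz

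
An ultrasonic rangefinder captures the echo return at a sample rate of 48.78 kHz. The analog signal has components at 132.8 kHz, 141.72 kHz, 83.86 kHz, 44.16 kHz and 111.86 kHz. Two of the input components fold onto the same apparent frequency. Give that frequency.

fs/2 = 24.39 kHz.
132.8 kHz mod fs = 35.24 kHz.
35.24 kHz > fs/2 = 24.39 kHz, folds to fs − 35.24 kHz = 13.54 kHz.
141.72 kHz mod fs = 44.16 kHz.
44.16 kHz > fs/2 = 24.39 kHz, folds to fs − 44.16 kHz = 4.62 kHz.
83.86 kHz mod fs = 35.08 kHz.
35.08 kHz > fs/2 = 24.39 kHz, folds to fs − 35.08 kHz = 13.7 kHz.
44.16 kHz > fs/2 = 24.39 kHz, folds to fs − 44.16 kHz = 4.62 kHz.
111.86 kHz mod fs = 14.3 kHz.
14.3 kHz ≤ fs/2 = 24.39 kHz, appears at 14.3 kHz.
44.16 kHz and 141.72 kHz both map to 4.62 kHz.

4.62 kHz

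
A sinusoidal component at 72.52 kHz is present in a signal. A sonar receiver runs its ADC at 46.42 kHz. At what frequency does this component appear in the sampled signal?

72.52 kHz mod fs = 26.1 kHz.
26.1 kHz > fs/2 = 23.21 kHz, folds to fs − 26.1 kHz = 20.32 kHz.

20.32 kHz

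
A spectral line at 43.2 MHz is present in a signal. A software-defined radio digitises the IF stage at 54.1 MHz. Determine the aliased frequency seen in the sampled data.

10.9 MHz

43.2 MHz > fs/2 = 27.05 MHz, folds to fs − 43.2 MHz = 10.9 MHz.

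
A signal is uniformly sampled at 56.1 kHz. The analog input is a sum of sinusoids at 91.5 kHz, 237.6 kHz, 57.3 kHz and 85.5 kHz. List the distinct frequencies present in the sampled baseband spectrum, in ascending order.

1.2 kHz, 13.2 kHz, 20.7 kHz, 26.7 kHz

fs/2 = 28.05 kHz.
91.5 kHz mod fs = 35.4 kHz.
35.4 kHz > fs/2 = 28.05 kHz, folds to fs − 35.4 kHz = 20.7 kHz.
237.6 kHz mod fs = 13.2 kHz.
13.2 kHz ≤ fs/2 = 28.05 kHz, appears at 13.2 kHz.
57.3 kHz mod fs = 1.2 kHz.
1.2 kHz ≤ fs/2 = 28.05 kHz, appears at 1.2 kHz.
85.5 kHz mod fs = 29.4 kHz.
29.4 kHz > fs/2 = 28.05 kHz, folds to fs − 29.4 kHz = 26.7 kHz.
Distinct values: {1.2 kHz, 13.2 kHz, 20.7 kHz, 26.7 kHz}.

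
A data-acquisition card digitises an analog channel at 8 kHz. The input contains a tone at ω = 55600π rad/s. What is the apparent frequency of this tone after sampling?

3.8 kHz

ω = 55600π rad/s → f = ω/(2π) = 27800 Hz = 27.8 kHz.
27.8 kHz mod fs = 3.8 kHz.
3.8 kHz ≤ fs/2 = 4 kHz, appears at 3.8 kHz.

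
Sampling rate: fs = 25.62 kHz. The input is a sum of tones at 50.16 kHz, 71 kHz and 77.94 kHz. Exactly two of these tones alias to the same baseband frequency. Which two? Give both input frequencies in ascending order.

50.16 kHz, 77.94 kHz

fs/2 = 12.81 kHz.
50.16 kHz mod fs = 24.54 kHz.
24.54 kHz > fs/2 = 12.81 kHz, folds to fs − 24.54 kHz = 1.08 kHz.
71 kHz mod fs = 19.76 kHz.
19.76 kHz > fs/2 = 12.81 kHz, folds to fs − 19.76 kHz = 5.86 kHz.
77.94 kHz mod fs = 1.08 kHz.
1.08 kHz ≤ fs/2 = 12.81 kHz, appears at 1.08 kHz.
50.16 kHz and 77.94 kHz both map to 1.08 kHz.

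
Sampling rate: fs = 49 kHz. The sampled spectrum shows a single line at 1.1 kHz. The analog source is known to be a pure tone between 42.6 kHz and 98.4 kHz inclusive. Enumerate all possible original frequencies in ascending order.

47.9 kHz, 50.1 kHz, 96.9 kHz

Frequencies that alias to 1.1 kHz are k·fs ± 1.1 kHz for integer k ≥ 0.
k=0: 1.1 kHz.
k=1: 47.9 kHz, 50.1 kHz.
k=2: 96.9 kHz, 99.1 kHz.
k=3: 145.9 kHz, 148.1 kHz.
Within [42.6 kHz, 98.4 kHz]: 47.9 kHz, 50.1 kHz, 96.9 kHz.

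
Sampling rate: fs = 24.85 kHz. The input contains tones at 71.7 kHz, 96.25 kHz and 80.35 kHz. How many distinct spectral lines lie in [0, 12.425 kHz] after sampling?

fs/2 = 12.425 kHz.
71.7 kHz mod fs = 22 kHz.
22 kHz > fs/2 = 12.425 kHz, folds to fs − 22 kHz = 2.85 kHz.
96.25 kHz mod fs = 21.7 kHz.
21.7 kHz > fs/2 = 12.425 kHz, folds to fs − 21.7 kHz = 3.15 kHz.
80.35 kHz mod fs = 5.8 kHz.
5.8 kHz ≤ fs/2 = 12.425 kHz, appears at 5.8 kHz.
Distinct values: {2.85 kHz, 3.15 kHz, 5.8 kHz} → 3.

3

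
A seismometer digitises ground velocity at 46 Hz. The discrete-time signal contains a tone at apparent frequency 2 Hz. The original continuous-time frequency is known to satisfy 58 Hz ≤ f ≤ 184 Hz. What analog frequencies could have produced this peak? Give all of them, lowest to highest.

Frequencies that alias to 2 Hz are k·fs ± 2 Hz for integer k ≥ 0.
k=0: 2 Hz.
k=1: 44 Hz, 48 Hz.
k=2: 90 Hz, 94 Hz.
k=3: 136 Hz, 140 Hz.
k=4: 182 Hz, 186 Hz.
k=5: 228 Hz, 232 Hz.
Within [58 Hz, 184 Hz]: 90 Hz, 94 Hz, 136 Hz, 140 Hz, 182 Hz.

90 Hz, 94 Hz, 136 Hz, 140 Hz, 182 Hz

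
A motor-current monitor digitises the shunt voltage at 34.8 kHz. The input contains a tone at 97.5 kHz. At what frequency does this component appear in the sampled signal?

6.9 kHz

97.5 kHz mod fs = 27.9 kHz.
27.9 kHz > fs/2 = 17.4 kHz, folds to fs − 27.9 kHz = 6.9 kHz.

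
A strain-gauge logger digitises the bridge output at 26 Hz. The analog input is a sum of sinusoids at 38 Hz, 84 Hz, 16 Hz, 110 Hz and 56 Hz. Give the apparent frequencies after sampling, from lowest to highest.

4 Hz, 6 Hz, 10 Hz, 12 Hz

fs/2 = 13 Hz.
38 Hz mod fs = 12 Hz.
12 Hz ≤ fs/2 = 13 Hz, appears at 12 Hz.
84 Hz mod fs = 6 Hz.
6 Hz ≤ fs/2 = 13 Hz, appears at 6 Hz.
16 Hz > fs/2 = 13 Hz, folds to fs − 16 Hz = 10 Hz.
110 Hz mod fs = 6 Hz.
6 Hz ≤ fs/2 = 13 Hz, appears at 6 Hz.
56 Hz mod fs = 4 Hz.
4 Hz ≤ fs/2 = 13 Hz, appears at 4 Hz.
Distinct values: {4 Hz, 6 Hz, 10 Hz, 12 Hz}.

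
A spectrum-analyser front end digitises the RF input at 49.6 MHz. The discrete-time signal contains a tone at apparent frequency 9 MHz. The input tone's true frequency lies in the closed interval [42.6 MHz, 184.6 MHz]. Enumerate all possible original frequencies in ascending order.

58.6 MHz, 90.2 MHz, 108.2 MHz, 139.8 MHz, 157.8 MHz

Frequencies that alias to 9 MHz are k·fs ± 9 MHz for integer k ≥ 0.
k=0: 9 MHz.
k=1: 40.6 MHz, 58.6 MHz.
k=2: 90.2 MHz, 108.2 MHz.
k=3: 139.8 MHz, 157.8 MHz.
k=4: 189.4 MHz, 207.4 MHz.
Within [42.6 MHz, 184.6 MHz]: 58.6 MHz, 90.2 MHz, 108.2 MHz, 139.8 MHz, 157.8 MHz.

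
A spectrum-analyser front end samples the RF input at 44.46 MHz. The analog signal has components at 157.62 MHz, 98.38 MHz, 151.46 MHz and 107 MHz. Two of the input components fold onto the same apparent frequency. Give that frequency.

fs/2 = 22.23 MHz.
157.62 MHz mod fs = 24.24 MHz.
24.24 MHz > fs/2 = 22.23 MHz, folds to fs − 24.24 MHz = 20.22 MHz.
98.38 MHz mod fs = 9.46 MHz.
9.46 MHz ≤ fs/2 = 22.23 MHz, appears at 9.46 MHz.
151.46 MHz mod fs = 18.08 MHz.
18.08 MHz ≤ fs/2 = 22.23 MHz, appears at 18.08 MHz.
107 MHz mod fs = 18.08 MHz.
18.08 MHz ≤ fs/2 = 22.23 MHz, appears at 18.08 MHz.
107 MHz and 151.46 MHz both map to 18.08 MHz.

18.08 MHz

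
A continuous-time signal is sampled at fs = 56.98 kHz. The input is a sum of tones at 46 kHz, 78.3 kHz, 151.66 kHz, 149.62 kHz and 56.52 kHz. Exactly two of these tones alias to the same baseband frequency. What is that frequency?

21.32 kHz

fs/2 = 28.49 kHz.
46 kHz > fs/2 = 28.49 kHz, folds to fs − 46 kHz = 10.98 kHz.
78.3 kHz mod fs = 21.32 kHz.
21.32 kHz ≤ fs/2 = 28.49 kHz, appears at 21.32 kHz.
151.66 kHz mod fs = 37.7 kHz.
37.7 kHz > fs/2 = 28.49 kHz, folds to fs − 37.7 kHz = 19.28 kHz.
149.62 kHz mod fs = 35.66 kHz.
35.66 kHz > fs/2 = 28.49 kHz, folds to fs − 35.66 kHz = 21.32 kHz.
56.52 kHz > fs/2 = 28.49 kHz, folds to fs − 56.52 kHz = 0.46 kHz.
78.3 kHz and 149.62 kHz both map to 21.32 kHz.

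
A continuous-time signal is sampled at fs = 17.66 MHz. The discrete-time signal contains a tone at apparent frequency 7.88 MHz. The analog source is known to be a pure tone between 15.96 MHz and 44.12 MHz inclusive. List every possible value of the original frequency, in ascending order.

25.54 MHz, 27.44 MHz, 43.2 MHz

Frequencies that alias to 7.88 MHz are k·fs ± 7.88 MHz for integer k ≥ 0.
k=0: 7.88 MHz.
k=1: 9.78 MHz, 25.54 MHz.
k=2: 27.44 MHz, 43.2 MHz.
k=3: 45.1 MHz, 60.86 MHz.
Within [15.96 MHz, 44.12 MHz]: 25.54 MHz, 27.44 MHz, 43.2 MHz.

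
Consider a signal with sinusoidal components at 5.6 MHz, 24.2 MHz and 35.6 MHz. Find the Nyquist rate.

Highest-frequency component: 35.6 MHz.
Nyquist rate = 2 × 35.6 MHz = 71.2 MHz.

71.2 MHz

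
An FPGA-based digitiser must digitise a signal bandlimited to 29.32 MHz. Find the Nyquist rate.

Nyquist rate = 2 × 29.32 MHz = 58.64 MHz.

58.64 MHz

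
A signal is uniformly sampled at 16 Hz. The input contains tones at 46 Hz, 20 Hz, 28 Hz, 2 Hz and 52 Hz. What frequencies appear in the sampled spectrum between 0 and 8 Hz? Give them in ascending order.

2 Hz, 4 Hz

fs/2 = 8 Hz.
46 Hz mod fs = 14 Hz.
14 Hz > fs/2 = 8 Hz, folds to fs − 14 Hz = 2 Hz.
20 Hz mod fs = 4 Hz.
4 Hz ≤ fs/2 = 8 Hz, appears at 4 Hz.
28 Hz mod fs = 12 Hz.
12 Hz > fs/2 = 8 Hz, folds to fs − 12 Hz = 4 Hz.
2 Hz ≤ fs/2 = 8 Hz, passes unchanged.
52 Hz mod fs = 4 Hz.
4 Hz ≤ fs/2 = 8 Hz, appears at 4 Hz.
Distinct values: {2 Hz, 4 Hz}.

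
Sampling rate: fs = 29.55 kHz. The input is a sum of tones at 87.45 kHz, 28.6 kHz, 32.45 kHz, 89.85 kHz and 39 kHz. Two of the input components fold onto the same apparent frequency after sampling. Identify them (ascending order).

fs/2 = 14.775 kHz.
87.45 kHz mod fs = 28.35 kHz.
28.35 kHz > fs/2 = 14.775 kHz, folds to fs − 28.35 kHz = 1.2 kHz.
28.6 kHz > fs/2 = 14.775 kHz, folds to fs − 28.6 kHz = 0.95 kHz.
32.45 kHz mod fs = 2.9 kHz.
2.9 kHz ≤ fs/2 = 14.775 kHz, appears at 2.9 kHz.
89.85 kHz mod fs = 1.2 kHz.
1.2 kHz ≤ fs/2 = 14.775 kHz, appears at 1.2 kHz.
39 kHz mod fs = 9.45 kHz.
9.45 kHz ≤ fs/2 = 14.775 kHz, appears at 9.45 kHz.
87.45 kHz and 89.85 kHz both map to 1.2 kHz.

87.45 kHz, 89.85 kHz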